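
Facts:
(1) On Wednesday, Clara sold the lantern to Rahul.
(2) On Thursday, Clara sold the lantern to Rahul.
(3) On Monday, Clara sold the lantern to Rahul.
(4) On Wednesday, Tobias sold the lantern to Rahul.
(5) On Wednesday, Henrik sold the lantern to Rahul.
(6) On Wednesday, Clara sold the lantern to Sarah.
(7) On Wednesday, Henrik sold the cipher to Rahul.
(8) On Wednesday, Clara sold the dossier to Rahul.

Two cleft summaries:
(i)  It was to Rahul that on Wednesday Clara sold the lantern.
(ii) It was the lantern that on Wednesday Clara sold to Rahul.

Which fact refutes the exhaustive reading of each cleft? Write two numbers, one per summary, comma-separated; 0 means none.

Summary (i) focuses "Rahul" (the recipient); background same agent, thing, setting (Clara / the lantern / on Wednesday). Fact (6) matches that background with recipient = Sarah — refutes (i).
Summary (ii) focuses "the lantern" (the thing); background same agent, recipient, setting (Clara / Rahul / on Wednesday). Fact (8) matches that background with thing = the dossier — refutes (ii).

6, 8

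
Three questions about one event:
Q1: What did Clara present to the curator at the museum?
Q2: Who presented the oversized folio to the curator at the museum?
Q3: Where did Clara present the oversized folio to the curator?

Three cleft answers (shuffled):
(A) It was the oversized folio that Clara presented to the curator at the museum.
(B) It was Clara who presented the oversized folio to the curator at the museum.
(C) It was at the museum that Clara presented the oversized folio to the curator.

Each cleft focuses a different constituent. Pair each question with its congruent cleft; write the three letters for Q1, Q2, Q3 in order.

ABC

Q1 asks about the direct object; cleft (A) focuses "the oversized folio", which is the direct object — so Q1 → A.
Q2 asks about the subject (agent); cleft (B) focuses "Clara", which is the subject (agent) — so Q2 → B.
Q3 asks about the location; cleft (C) focuses "at the museum", which is the location — so Q3 → C.
Mapping: Q1→A, Q2→B, Q3→C.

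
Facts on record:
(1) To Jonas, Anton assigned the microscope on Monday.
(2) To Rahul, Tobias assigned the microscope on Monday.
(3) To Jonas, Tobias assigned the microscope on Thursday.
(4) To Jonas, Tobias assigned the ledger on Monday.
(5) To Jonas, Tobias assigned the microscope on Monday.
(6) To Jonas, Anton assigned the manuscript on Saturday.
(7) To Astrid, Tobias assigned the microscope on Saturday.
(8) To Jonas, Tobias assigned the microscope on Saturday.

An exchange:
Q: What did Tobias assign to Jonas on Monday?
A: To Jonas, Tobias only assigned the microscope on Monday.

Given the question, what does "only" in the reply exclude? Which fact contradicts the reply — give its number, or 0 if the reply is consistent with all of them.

Answering "What did ...?" puts focus on the thing — here, "the microscope".
"Only" then excludes alternative things while the background — Tobias as agent and Jonas as recipient and on Monday as setting — is held fixed.
Fact (4) keeps Tobias as agent and Jonas as recipient and on Monday as setting but has thing = the ledger; that refutes the reply.
(Fact (3) would refute a reading with focus on the setting — but that is not what the question asks.)

4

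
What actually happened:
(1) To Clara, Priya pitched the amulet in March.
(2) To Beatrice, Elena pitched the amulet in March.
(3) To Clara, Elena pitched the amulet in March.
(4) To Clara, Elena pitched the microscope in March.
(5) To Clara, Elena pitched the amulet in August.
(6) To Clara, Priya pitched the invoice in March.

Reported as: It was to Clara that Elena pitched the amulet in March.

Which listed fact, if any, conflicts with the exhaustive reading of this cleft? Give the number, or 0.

The cleft puts "Clara" in focus and presupposes the open proposition with same agent, thing, setting (Elena / the amulet / in March).
Exhaustivity: Clara is the only recipient satisfying that background.
Fact (2) shares the background but with recipient = Beatrice; exhaustivity is violated.

2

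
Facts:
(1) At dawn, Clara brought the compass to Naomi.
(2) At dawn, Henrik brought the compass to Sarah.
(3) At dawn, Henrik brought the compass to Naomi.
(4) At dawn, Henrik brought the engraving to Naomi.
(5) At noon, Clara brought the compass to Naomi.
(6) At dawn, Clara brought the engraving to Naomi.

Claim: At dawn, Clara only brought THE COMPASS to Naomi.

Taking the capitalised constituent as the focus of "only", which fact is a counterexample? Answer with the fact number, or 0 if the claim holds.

6

Focus (in capitals) is "the compass" — the thing. "Only" excludes alternative things while holding fixed agent = Clara, recipient = Naomi, setting = at dawn.
Fact (6) shares the background but differs in thing (the engraving) — a counterexample.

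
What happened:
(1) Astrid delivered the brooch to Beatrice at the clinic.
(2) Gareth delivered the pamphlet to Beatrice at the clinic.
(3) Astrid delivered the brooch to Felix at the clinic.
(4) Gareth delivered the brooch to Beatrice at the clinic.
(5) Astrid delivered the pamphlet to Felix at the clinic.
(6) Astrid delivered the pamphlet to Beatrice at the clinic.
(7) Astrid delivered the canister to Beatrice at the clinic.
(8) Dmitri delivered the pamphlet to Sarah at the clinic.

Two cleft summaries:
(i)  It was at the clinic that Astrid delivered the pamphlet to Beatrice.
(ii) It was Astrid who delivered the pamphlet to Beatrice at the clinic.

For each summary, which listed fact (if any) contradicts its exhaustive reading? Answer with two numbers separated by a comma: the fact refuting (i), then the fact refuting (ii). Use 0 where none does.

0, 2

Summary (i) focuses "at the clinic" (the setting); background agent = Astrid, thing = the pamphlet, recipient = Beatrice. No fact matches that background with a different setting, so 0.
Summary (ii) focuses "Astrid" (the agent); background thing = the pamphlet, recipient = Beatrice, setting = at the clinic. Fact (2) matches that background with agent = Gareth — refutes (ii).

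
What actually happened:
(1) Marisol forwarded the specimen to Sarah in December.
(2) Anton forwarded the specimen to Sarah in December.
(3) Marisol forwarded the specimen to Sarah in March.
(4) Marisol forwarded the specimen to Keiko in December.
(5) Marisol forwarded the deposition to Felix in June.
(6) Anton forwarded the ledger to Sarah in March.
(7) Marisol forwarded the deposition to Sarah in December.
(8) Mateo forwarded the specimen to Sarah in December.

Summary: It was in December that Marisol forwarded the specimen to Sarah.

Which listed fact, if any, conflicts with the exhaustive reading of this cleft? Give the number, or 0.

3

The cleft puts "in December" in focus and presupposes the open proposition with same agent, thing, recipient (Marisol / the specimen / Sarah).
The exhaustive reading says no other setting fits that background.
Fact (3) shares the background but with setting = in March; exhaustivity is violated.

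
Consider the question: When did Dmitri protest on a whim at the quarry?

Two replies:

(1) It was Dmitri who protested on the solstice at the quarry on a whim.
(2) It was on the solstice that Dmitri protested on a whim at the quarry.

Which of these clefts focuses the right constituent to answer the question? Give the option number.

2

The question word "when" targets the time.
Option (1) clefts "Dmitri" — the subject (agent), not what was asked.
Option (2) clefts "on the solstice" — that matches what the question asks about.
So the congruent reply is (2).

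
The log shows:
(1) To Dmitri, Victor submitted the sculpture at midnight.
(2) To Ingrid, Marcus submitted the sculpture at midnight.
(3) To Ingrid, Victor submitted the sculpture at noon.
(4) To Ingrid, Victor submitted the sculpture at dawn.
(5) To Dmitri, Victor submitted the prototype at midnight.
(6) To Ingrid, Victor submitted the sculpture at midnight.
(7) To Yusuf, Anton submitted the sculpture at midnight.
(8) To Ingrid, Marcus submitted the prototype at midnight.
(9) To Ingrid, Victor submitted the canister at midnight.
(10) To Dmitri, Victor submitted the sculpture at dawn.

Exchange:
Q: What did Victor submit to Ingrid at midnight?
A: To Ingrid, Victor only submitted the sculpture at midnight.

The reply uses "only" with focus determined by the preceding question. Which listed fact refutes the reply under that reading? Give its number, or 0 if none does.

9

The question "What did ...?" targets the thing, so in the reply the focus falls on "the sculpture".
So "only" ranges over things; the rest (agent = Victor, recipient = Ingrid, setting = at midnight) is presupposed.
Fact (9) keeps agent = Victor, recipient = Ingrid, setting = at midnight but has thing = the canister; that refutes the reply.
(Fact (1) would refute a reading with focus on the recipient — but that is not what the question asks.)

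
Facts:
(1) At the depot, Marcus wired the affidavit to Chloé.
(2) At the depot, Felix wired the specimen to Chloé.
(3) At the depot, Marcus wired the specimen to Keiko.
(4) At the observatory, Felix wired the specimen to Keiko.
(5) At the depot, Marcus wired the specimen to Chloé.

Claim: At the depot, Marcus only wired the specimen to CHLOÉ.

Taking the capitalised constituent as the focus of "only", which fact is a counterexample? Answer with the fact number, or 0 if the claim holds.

Focus (in capitals) is "Chloé" — the recipient. "Only" excludes alternative recipients while holding fixed Marcus as agent and the specimen as thing and at the depot as setting.
Fact (3) matches on Marcus as agent and the specimen as thing and at the depot as setting, but has recipient = Keiko instead. That refutes the claim.

3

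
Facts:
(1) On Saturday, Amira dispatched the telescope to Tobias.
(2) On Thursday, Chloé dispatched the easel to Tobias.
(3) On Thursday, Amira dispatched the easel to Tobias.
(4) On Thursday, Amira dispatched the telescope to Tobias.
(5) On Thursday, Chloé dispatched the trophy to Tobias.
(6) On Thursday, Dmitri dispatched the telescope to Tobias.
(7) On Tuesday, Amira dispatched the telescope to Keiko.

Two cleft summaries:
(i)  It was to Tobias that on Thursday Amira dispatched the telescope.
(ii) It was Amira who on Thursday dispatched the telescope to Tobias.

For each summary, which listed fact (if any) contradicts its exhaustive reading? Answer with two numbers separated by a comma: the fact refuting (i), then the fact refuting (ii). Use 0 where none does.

0, 6

Summary (i) focuses "Tobias" (the recipient); background Amira as agent and the telescope as thing and on Thursday as setting. No fact matches that background with a different recipient, so 0.
Summary (ii) focuses "Amira" (the agent); background the telescope as thing and Tobias as recipient and on Thursday as setting. Fact (6) matches that background with agent = Dmitri — refutes (ii).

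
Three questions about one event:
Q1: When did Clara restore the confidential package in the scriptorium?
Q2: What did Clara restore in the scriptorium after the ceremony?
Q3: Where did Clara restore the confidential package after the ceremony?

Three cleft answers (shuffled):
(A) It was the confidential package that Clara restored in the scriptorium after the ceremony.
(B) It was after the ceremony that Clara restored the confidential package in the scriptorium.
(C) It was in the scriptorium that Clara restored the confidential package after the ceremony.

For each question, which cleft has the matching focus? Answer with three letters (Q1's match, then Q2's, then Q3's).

BAC

Q1 asks about the time; cleft (B) focuses "after the ceremony", which is the time — so Q1 → B.
Q2 asks about the direct object; cleft (A) focuses "the confidential package", which is the direct object — so Q2 → A.
Q3 asks about the location; cleft (C) focuses "in the scriptorium", which is the location — so Q3 → C.
Mapping: Q1→B, Q2→A, Q3→C.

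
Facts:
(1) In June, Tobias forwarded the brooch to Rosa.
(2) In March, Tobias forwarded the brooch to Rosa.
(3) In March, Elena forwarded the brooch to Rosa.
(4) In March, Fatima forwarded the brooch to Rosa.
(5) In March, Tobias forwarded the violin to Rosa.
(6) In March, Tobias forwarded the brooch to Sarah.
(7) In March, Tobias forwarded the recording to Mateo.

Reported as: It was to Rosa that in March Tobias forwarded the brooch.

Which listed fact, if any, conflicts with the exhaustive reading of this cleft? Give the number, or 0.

6

The cleft puts "Rosa" in focus and presupposes the open proposition with agent = Tobias, thing = the brooch, setting = in March.
Exhaustivity: Rosa is the only recipient satisfying that background.
Fact (6) shares the background but with recipient = Sarah; exhaustivity is violated.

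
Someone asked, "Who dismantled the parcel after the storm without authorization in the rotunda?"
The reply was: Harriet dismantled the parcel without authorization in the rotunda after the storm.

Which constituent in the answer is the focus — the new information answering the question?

Harriet

The wh-word "who" asks about the subject (agent).
In the answer, "the parcel", "without authorization", "after the storm" and "in the rotunda" are given — repeated from the question.
The constituent filling the subject (agent) gap is "Harriet"; that is the focus and would carry nuclear stress.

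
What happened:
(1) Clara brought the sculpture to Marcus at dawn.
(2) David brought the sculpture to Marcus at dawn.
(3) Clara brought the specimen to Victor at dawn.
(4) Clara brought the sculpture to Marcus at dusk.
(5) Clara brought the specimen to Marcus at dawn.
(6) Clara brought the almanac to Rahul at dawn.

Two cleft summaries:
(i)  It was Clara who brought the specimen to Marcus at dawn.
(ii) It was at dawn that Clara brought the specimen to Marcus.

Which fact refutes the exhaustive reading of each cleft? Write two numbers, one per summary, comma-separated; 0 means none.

0, 0

(i): focus "Clara". No fact shares same thing, recipient, setting (the specimen / Marcus / at dawn) with a different agent. 0.
(ii): focus "at dawn". No fact shares same agent, thing, recipient (Clara / the specimen / Marcus) with a different setting. 0.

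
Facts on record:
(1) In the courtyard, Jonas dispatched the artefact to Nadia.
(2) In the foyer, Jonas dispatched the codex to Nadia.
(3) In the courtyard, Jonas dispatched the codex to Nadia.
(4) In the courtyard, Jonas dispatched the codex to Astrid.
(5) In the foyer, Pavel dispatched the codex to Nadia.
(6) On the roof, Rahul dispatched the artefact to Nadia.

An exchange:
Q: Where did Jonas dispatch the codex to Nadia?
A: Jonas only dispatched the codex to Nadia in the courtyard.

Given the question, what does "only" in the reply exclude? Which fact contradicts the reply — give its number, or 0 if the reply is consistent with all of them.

2

Answering "Where did ...?" puts focus on the setting — here, "in the courtyard".
So "only" ranges over settings; the rest (same agent, thing, recipient (Jonas / the codex / Nadia)) is presupposed.
Fact (2) shares the background with a different setting (in the foyer) — counterexample.
(Fact (1) would refute a reading with focus on the thing — but that is not what the question asks.)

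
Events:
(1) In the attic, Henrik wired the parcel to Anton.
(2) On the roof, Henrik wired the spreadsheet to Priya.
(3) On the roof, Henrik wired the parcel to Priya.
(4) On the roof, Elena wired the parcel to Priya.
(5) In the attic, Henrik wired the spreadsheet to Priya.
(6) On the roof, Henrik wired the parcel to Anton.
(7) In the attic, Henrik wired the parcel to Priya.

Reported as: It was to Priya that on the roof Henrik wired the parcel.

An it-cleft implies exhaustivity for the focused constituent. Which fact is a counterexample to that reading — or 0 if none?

The cleft puts "Priya" in focus and presupposes the open proposition with Henrik as agent and the parcel as thing and on the roof as setting.
The exhaustive reading says no other recipient fits that background.
But fact (6) also has Henrik as agent and the parcel as thing and on the roof as setting, with recipient = Anton — so the exhaustive reading fails.

6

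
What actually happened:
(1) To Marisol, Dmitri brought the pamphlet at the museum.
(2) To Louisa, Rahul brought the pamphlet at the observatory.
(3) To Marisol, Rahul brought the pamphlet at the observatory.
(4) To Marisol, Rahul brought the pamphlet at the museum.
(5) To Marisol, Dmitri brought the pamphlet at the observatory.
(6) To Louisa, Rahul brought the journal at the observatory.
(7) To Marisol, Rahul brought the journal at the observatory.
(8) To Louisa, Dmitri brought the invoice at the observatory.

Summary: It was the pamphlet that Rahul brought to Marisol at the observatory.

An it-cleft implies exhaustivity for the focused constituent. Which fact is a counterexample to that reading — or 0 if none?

The cleft puts "the pamphlet" in focus and presupposes the open proposition with agent = Rahul, recipient = Marisol, setting = at the observatory.
The exhaustive reading says no other thing fits that background.
Fact (7) shares the background but with thing = the journal; exhaustivity is violated.

7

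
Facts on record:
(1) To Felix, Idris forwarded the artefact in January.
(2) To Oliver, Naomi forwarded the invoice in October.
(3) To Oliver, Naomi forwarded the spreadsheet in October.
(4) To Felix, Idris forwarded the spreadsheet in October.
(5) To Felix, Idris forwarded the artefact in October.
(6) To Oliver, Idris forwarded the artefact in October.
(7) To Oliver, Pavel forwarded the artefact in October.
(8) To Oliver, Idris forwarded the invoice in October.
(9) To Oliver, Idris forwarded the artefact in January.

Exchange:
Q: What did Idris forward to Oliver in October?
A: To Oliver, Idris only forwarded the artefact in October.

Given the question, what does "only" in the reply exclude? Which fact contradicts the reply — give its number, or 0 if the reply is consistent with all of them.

Answering "What did ...?" puts focus on the thing — here, "the artefact".
So "only" ranges over things; the rest (Idris as agent and Oliver as recipient and in October as setting) is presupposed.
Fact (8) shares the background with a different thing (the invoice) — counterexample.
(Fact (9) would refute a reading with focus on the setting — but that is not what the question asks.)

8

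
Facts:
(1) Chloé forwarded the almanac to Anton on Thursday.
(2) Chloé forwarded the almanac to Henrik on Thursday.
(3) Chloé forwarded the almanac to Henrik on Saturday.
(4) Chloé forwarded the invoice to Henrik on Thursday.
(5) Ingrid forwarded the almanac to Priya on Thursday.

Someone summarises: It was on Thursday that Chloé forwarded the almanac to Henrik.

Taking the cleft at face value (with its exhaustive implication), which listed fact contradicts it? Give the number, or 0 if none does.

The cleft puts "on Thursday" in focus and presupposes the open proposition with same agent, thing, recipient (Chloé / the almanac / Henrik).
Exhaustivity: on Thursday is the only setting satisfying that background.
Fact (3) shares the background but with setting = on Saturday; exhaustivity is violated.

3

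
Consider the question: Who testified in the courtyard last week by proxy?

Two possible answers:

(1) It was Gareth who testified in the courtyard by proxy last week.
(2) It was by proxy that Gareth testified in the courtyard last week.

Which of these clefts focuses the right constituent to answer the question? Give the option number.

The question word "who" targets the subject (agent).
Option (1) clefts "Gareth" — that matches what the question asks about.
Option (2) clefts "by proxy" — the manner, not what was asked.
So the congruent reply is (1).

1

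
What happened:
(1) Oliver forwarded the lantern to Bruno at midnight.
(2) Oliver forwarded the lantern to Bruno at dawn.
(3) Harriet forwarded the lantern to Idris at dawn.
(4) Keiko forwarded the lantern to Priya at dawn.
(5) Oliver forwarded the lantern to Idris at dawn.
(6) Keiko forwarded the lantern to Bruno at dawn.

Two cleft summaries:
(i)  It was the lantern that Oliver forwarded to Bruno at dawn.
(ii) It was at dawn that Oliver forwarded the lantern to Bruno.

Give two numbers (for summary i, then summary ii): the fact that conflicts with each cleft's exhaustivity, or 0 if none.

0, 1

(i): focus "the lantern". No fact shares Oliver as agent and Bruno as recipient and at dawn as setting with a different thing. 0.
(ii): focus "at dawn". Looking for Oliver as agent and the lantern as thing and Bruno as recipient with some other setting — fact (1) has at midnight there. Refuted.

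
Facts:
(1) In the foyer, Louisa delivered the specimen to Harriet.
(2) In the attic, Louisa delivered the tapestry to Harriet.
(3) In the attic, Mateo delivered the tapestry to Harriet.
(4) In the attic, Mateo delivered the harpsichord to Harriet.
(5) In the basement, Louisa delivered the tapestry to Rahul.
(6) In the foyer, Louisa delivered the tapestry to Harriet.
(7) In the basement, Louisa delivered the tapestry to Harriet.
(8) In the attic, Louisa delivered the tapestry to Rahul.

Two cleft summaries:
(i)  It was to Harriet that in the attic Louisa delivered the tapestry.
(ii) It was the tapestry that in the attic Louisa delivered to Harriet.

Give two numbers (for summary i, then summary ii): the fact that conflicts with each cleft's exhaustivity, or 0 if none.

Summary (i) focuses "Harriet" (the recipient); background agent = Louisa, thing = the tapestry, setting = in the attic. Fact (8) matches that background with recipient = Rahul — refutes (i).
Summary (ii) focuses "the tapestry" (the thing); background agent = Louisa, recipient = Harriet, setting = in the attic. No fact matches that background with a different thing, so 0.

8, 0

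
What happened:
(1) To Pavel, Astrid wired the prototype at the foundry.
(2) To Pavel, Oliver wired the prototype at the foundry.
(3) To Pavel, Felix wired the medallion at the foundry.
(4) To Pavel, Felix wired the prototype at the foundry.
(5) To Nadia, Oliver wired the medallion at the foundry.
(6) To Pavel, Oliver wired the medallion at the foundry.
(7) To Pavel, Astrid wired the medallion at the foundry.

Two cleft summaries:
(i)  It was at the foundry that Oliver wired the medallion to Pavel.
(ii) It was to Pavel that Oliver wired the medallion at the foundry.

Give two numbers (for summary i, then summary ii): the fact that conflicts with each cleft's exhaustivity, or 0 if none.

0, 5

(i): focus "at the foundry". No fact shares agent = Oliver, thing = the medallion, recipient = Pavel with a different setting. 0.
(ii): focus "Pavel". Looking for agent = Oliver, thing = the medallion, setting = at the foundry with some other recipient — fact (5) has Nadia there. Refuted.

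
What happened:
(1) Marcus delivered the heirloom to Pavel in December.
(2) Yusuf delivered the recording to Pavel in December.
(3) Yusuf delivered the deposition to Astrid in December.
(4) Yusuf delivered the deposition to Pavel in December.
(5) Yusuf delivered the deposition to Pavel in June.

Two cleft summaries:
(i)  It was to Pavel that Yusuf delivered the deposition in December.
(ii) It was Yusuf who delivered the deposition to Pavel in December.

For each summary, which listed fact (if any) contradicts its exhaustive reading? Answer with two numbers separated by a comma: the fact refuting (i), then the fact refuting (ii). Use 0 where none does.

Summary (i) focuses "Pavel" (the recipient); background same agent, thing, setting (Yusuf / the deposition / in December). Fact (3) matches that background with recipient = Astrid — refutes (i).
Summary (ii) focuses "Yusuf" (the agent); background same thing, recipient, setting (the deposition / Pavel / in December). No fact matches that background with a different agent, so 0.

3, 0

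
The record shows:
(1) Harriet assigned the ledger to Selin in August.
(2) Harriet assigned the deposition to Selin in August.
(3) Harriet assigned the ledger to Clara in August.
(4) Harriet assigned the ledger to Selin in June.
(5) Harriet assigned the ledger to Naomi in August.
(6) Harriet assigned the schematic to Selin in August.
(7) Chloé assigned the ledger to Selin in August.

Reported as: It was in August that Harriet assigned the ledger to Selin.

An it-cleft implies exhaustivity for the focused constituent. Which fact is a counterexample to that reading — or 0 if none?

4

Focus of the cleft: "in August" (the setting). Presupposed background: Harriet as agent and the ledger as thing and Selin as recipient.
The exhaustive reading says no other setting fits that background.
Fact (4) shares the background but with setting = in June; exhaustivity is violated.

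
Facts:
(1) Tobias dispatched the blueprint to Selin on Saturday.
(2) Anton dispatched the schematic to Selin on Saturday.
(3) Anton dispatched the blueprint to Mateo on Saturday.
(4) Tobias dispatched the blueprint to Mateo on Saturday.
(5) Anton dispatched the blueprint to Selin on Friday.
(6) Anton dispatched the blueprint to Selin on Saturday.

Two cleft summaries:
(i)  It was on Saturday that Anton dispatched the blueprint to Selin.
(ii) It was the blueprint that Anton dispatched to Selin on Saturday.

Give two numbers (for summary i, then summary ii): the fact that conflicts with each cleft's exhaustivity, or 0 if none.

(i): focus "on Saturday". Looking for agent = Anton, thing = the blueprint, recipient = Selin with some other setting — fact (5) has on Friday there. Refuted.
(ii): focus "the blueprint". Looking for agent = Anton, recipient = Selin, setting = on Saturday with some other thing — fact (2) has the schematic there. Refuted.

5, 2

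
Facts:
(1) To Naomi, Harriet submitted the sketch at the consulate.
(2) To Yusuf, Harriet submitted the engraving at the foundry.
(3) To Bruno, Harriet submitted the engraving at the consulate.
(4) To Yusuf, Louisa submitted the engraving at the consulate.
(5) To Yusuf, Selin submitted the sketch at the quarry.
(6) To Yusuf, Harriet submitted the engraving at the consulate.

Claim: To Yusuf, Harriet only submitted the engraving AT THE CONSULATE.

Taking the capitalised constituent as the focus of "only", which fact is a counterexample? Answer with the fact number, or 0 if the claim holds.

2

Focus (in capitals) is "at the consulate" — the setting. "Only" excludes alternative settings while holding fixed same agent, thing, recipient (Harriet / the engraving / Yusuf).
Fact (2) shares the background but differs in setting (at the foundry) — a counterexample.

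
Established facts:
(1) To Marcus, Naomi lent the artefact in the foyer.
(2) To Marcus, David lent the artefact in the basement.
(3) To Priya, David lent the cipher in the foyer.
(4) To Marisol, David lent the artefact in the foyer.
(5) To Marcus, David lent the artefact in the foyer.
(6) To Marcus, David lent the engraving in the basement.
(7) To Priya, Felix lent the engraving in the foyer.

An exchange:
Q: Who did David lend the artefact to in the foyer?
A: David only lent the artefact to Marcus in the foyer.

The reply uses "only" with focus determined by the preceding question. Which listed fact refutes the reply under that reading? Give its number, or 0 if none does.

4

Answering "Who did ... to ...?" puts focus on the recipient — here, "Marcus".
"Only" then excludes alternative recipients while the background — David as agent and the artefact as thing and in the foyer as setting — is held fixed.
Fact (4) shares the background with a different recipient (Marisol) — counterexample.
(Fact (2) would refute a reading with focus on the setting — but that is not what the question asks.)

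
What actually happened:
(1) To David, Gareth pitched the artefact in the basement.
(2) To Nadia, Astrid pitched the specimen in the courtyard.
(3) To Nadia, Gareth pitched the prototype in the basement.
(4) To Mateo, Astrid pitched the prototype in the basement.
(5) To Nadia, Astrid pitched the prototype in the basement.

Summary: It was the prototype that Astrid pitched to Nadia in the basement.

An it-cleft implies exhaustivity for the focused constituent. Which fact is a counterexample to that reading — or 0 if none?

0

The cleft puts "the prototype" in focus and presupposes the open proposition with Astrid as agent and Nadia as recipient and in the basement as setting.
The exhaustive reading says no other thing fits that background.
No listed fact matches the background with a different thing. Exhaustivity holds.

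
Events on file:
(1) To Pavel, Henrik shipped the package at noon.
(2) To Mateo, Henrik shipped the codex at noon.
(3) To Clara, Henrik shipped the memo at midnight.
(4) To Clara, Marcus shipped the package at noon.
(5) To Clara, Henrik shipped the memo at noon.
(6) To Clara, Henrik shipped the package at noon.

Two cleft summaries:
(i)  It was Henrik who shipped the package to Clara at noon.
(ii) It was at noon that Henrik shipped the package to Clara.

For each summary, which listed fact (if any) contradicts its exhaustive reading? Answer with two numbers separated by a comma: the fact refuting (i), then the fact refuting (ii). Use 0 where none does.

4, 0

(i): focus "Henrik". Looking for same thing, recipient, setting (the package / Clara / at noon) with some other agent — fact (4) has Marcus there. Refuted.
(ii): focus "at noon". No fact shares same agent, thing, recipient (Henrik / the package / Clara) with a different setting. 0.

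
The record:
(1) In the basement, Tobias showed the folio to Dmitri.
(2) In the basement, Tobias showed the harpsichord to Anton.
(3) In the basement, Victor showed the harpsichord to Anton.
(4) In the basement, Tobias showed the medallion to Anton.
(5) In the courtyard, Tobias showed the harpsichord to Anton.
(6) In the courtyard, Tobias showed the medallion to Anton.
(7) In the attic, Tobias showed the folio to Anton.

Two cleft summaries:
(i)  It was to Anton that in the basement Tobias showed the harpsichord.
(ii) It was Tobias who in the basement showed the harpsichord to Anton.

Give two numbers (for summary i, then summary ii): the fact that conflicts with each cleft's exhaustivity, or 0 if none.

Summary (i) focuses "Anton" (the recipient); background agent = Tobias, thing = the harpsichord, setting = in the basement. No fact matches that background with a different recipient, so 0.
Summary (ii) focuses "Tobias" (the agent); background thing = the harpsichord, recipient = Anton, setting = in the basement. Fact (3) matches that background with agent = Victor — refutes (ii).

0, 3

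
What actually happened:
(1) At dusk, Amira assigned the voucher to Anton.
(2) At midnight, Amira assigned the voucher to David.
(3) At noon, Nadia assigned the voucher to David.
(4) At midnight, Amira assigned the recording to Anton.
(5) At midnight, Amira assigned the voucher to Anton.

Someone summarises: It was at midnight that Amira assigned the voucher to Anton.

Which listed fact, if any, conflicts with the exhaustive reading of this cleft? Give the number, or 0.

1

The cleft puts "at midnight" in focus and presupposes the open proposition with Amira as agent and the voucher as thing and Anton as recipient.
The exhaustive reading says no other setting fits that background.
But fact (1) also has Amira as agent and the voucher as thing and Anton as recipient, with setting = at dusk — so the exhaustive reading fails.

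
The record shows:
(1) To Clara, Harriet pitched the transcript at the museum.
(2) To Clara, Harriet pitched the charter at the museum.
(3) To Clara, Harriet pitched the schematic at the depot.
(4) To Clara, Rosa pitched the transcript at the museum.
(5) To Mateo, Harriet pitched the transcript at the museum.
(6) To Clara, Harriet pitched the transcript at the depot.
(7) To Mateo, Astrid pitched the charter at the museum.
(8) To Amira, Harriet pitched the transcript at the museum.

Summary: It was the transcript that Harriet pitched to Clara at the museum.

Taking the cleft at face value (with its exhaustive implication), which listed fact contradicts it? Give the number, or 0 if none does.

2

The cleft puts "the transcript" in focus and presupposes the open proposition with same agent, recipient, setting (Harriet / Clara / at the museum).
Exhaustivity: the transcript is the only thing satisfying that background.
But fact (2) also has same agent, recipient, setting (Harriet / Clara / at the museum), with thing = the charter — so the exhaustive reading fails.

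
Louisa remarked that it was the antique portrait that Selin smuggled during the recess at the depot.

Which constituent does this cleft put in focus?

the antique portrait

In an it-cleft "It was X that/who ...", the clefted constituent X is the focus; the that/who-clause expresses the presupposed open proposition.
Here the focus is "the antique portrait". The backgrounded (presupposed) material includes "Selin", "at the depot" and "during the recess".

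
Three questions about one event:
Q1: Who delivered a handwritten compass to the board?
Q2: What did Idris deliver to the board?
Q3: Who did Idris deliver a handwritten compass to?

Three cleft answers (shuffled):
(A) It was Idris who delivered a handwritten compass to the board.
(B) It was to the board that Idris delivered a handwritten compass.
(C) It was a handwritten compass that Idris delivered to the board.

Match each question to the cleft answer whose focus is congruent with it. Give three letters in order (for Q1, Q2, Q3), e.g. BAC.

ACB

Q1 asks about the subject (agent); cleft (A) focuses "Idris", which is the subject (agent) — so Q1 → A.
Q2 asks about the direct object; cleft (C) focuses "a handwritten compass", which is the direct object — so Q2 → C.
Q3 asks about the recipient; cleft (B) focuses "to the board", which is the recipient — so Q3 → B.
Mapping: Q1→A, Q2→C, Q3→B.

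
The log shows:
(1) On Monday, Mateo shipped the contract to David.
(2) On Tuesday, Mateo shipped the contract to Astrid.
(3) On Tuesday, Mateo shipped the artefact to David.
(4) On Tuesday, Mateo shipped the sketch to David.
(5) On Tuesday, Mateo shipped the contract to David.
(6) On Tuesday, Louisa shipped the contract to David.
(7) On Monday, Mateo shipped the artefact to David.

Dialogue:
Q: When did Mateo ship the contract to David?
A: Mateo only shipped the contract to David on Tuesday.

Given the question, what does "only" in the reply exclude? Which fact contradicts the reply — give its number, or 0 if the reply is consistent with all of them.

The question "When did ...?" targets the setting, so in the reply the focus falls on "on Tuesday".
"Only" then excludes alternative settings while the background — same agent, thing, recipient (Mateo / the contract / David) — is held fixed.
Fact (1) shares the background with a different setting (on Monday) — counterexample.
(Fact (3) would refute a reading with focus on the thing — but that is not what the question asks.)

1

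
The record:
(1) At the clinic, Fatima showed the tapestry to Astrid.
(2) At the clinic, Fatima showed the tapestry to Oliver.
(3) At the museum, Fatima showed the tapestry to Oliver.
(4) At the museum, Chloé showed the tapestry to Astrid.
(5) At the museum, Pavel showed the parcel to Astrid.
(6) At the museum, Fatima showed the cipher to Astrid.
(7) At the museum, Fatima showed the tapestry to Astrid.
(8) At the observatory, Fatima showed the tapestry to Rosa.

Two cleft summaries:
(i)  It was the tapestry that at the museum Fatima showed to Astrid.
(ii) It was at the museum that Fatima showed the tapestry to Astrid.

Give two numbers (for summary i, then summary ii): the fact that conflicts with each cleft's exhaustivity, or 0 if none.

Summary (i) focuses "the tapestry" (the thing); background same agent, recipient, setting (Fatima / Astrid / at the museum). Fact (6) matches that background with thing = the cipher — refutes (i).
Summary (ii) focuses "at the museum" (the setting); background same agent, thing, recipient (Fatima / the tapestry / Astrid). Fact (1) matches that background with setting = at the clinic — refutes (ii).

6, 1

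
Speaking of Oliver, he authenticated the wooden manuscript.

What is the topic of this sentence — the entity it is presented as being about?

The construction explicitly marks "Oliver" as what the sentence is about — the topic.
The remainder of the clause is the comment (what is said about the topic).

Oliver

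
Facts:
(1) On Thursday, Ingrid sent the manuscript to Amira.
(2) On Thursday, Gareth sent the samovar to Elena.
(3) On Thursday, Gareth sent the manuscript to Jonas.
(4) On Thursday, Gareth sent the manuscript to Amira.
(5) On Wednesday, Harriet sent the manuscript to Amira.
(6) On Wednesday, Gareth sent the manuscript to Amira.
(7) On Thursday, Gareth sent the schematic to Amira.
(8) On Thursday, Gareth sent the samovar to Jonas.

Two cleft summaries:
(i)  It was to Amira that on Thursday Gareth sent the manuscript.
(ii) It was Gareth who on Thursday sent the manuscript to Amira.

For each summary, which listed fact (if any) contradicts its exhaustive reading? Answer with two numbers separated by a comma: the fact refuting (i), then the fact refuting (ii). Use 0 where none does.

3, 1

(i): focus "Amira". Looking for same agent, thing, setting (Gareth / the manuscript / on Thursday) with some other recipient — fact (3) has Jonas there. Refuted.
(ii): focus "Gareth". Looking for same thing, recipient, setting (the manuscript / Amira / on Thursday) with some other agent — fact (1) has Ingrid there. Refuted.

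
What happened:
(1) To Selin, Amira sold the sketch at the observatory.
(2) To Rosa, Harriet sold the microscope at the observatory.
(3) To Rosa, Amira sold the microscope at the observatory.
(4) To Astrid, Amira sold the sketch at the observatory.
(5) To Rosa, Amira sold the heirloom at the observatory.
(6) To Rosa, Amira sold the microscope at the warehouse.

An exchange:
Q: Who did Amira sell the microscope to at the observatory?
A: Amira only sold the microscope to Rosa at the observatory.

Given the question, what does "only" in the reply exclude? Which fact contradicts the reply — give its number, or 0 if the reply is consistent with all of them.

The question "Who did ... to ...?" targets the recipient, so in the reply the focus falls on "Rosa".
So "only" ranges over recipients; the rest (agent = Amira, thing = the microscope, setting = at the observatory) is presupposed.
No listed fact shares that background with another recipient. Nothing contradicts the reply.
(Fact (5) would refute a reading with focus on the thing — but that is not what the question asks.)

0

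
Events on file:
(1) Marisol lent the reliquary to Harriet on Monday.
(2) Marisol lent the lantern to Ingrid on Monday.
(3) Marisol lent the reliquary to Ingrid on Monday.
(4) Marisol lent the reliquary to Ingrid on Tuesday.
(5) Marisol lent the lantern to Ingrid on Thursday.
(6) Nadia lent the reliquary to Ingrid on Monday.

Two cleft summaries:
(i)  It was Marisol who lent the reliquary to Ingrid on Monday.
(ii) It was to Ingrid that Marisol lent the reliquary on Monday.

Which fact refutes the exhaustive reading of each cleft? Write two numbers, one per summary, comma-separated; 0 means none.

6, 1

(i): focus "Marisol". Looking for thing = the reliquary, recipient = Ingrid, setting = on Monday with some other agent — fact (6) has Nadia there. Refuted.
(ii): focus "Ingrid". Looking for agent = Marisol, thing = the reliquary, setting = on Monday with some other recipient — fact (1) has Harriet there. Refuted.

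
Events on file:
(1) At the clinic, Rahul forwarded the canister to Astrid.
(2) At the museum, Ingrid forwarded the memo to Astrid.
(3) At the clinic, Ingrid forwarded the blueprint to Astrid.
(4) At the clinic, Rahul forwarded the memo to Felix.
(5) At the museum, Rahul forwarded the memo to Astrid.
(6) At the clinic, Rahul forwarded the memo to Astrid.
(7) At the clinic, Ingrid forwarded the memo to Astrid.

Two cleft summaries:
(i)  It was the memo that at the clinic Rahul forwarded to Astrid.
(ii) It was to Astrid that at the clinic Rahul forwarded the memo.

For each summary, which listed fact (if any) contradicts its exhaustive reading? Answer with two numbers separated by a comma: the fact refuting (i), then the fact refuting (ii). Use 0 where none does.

1, 4

Summary (i) focuses "the memo" (the thing); background Rahul as agent and Astrid as recipient and at the clinic as setting. Fact (1) matches that background with thing = the canister — refutes (i).
Summary (ii) focuses "Astrid" (the recipient); background Rahul as agent and the memo as thing and at the clinic as setting. Fact (4) matches that background with recipient = Felix — refutes (ii).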